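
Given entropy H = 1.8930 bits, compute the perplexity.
3.7141

Perplexity is 2^H (or exp(H) for natural log).

H = 1.8930 bits
Perplexity = 2^1.8930 = 3.7141

Interpretation: The model's uncertainty is equivalent to choosing uniformly among 3.7 options.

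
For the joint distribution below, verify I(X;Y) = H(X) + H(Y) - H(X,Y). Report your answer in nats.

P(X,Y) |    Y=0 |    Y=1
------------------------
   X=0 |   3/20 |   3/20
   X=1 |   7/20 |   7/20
I(X;Y) = 0.0000 nats

Mutual information has multiple equivalent forms:
- I(X;Y) = H(X) - H(X|Y)
- I(X;Y) = H(Y) - H(Y|X)
- I(X;Y) = H(X) + H(Y) - H(X,Y)

Computing all quantities:
H(X) = 0.6109, H(Y) = 0.6931, H(X,Y) = 1.3040
H(X|Y) = 0.6109, H(Y|X) = 0.6931

Verification:
H(X) - H(X|Y) = 0.6109 - 0.6109 = 0.0000
H(Y) - H(Y|X) = 0.6931 - 0.6931 = 0.0000
H(X) + H(Y) - H(X,Y) = 0.6109 + 0.6931 - 1.3040 = 0.0000

All forms give I(X;Y) = 0.0000 nats. ✓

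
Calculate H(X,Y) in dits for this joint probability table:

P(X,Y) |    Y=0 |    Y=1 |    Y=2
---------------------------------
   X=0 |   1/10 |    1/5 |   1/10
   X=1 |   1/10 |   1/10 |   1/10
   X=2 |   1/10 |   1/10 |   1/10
0.9398 dits

Joint entropy is H(X,Y) = -Σ_{x,y} p(x,y) log p(x,y).

Summing over all non-zero entries:
H(X,Y) = -[1/10·log_10(1/10) + 1/5·log_10(1/5) + 1/10·log_10(1/10) + 1/10·log_10(1/10) + 1/10·log_10(1/10) + 1/10·log_10(1/10) + 1/10·log_10(1/10) + 1/10·log_10(1/10) + 1/10·log_10(1/10)]
H(X,Y) = 0.9398 dits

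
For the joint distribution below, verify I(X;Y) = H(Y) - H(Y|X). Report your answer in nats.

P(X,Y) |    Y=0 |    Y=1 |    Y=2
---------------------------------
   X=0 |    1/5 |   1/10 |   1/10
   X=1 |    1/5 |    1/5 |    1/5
I(X;Y) = 0.0138 nats

Mutual information has multiple equivalent forms:
- I(X;Y) = H(X) - H(X|Y)
- I(X;Y) = H(Y) - H(Y|X)
- I(X;Y) = H(X) + H(Y) - H(X,Y)

Computing all quantities:
H(X) = 0.6730, H(Y) = 1.0889, H(X,Y) = 1.7481
H(X|Y) = 0.6592, H(Y|X) = 1.0751

Verification:
H(X) - H(X|Y) = 0.6730 - 0.6592 = 0.0138
H(Y) - H(Y|X) = 1.0889 - 1.0751 = 0.0138
H(X) + H(Y) - H(X,Y) = 0.6730 + 1.0889 - 1.7481 = 0.0138

All forms give I(X;Y) = 0.0138 nats. ✓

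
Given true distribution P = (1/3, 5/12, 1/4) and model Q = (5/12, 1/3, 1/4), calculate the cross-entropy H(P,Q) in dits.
0.4761 dits

Cross-entropy: H(P,Q) = -Σ p(x) log q(x)

Alternatively: H(P,Q) = H(P) + D_KL(P||Q)
H(P) = 0.4680 dits
D_KL(P||Q) = 0.0081 dits

H(P,Q) = 0.4680 + 0.0081 = 0.4761 dits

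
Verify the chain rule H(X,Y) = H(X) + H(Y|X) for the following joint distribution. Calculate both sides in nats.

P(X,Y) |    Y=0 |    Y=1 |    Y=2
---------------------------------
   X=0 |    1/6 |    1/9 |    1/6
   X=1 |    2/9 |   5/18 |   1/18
H(X,Y) = 1.6920, H(X) = 0.6870, H(Y|X) = 1.0051 (all in nats)

Chain rule: H(X,Y) = H(X) + H(Y|X)

Left side — joint entropy directly:
H(X,Y) = -Σ p(x,y) log p(x,y) = 1.6920 nats

Right side — compute H(Y|X) from the conditional distributions:
P(X) = (4/9, 5/9), so H(X) = 0.6870 nats
H(Y|X) = Σ_x P(X=x) · H(Y|X=x):
  P(Y|X=0) = (3/8, 1/4, 3/8), H(Y|X=0) = 1.0822, weight P(X=0) = 4/9
  P(Y|X=1) = (2/5, 1/2, 1/10), H(Y|X=1) = 0.9433, weight P(X=1) = 5/9
H(Y|X) = 1.0051 nats

H(X) + H(Y|X) = 0.6870 + 1.0051 = 1.6920 nats

Both sides equal 1.6920 nats. ✓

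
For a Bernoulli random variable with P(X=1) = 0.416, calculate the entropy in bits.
0.9795 bits

The binary entropy function is:
H(p) = -p log(p) - (1-p) log(1-p)

H(0.416) = -0.416 × log_2(0.416) - 0.584 × log_2(0.584)
H(0.416) = 0.9795 bits

Note: Binary entropy is maximized at p=0.5 (H=1 bit) and minimized at p=0 or p=1 (H=0).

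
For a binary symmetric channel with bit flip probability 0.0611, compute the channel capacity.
0.6682 bits

For a binary symmetric channel (BSC) with error probability p:
Capacity C = 1 - H(p) bits per symbol

where H(p) = -p log₂(p) - (1-p) log₂(1-p) is the binary entropy function.

H(0.0611) = 0.3318 bits
C = 1 - 0.3318 = 0.6682 bits per symbol

This means we can reliably transmit up to 0.6682 bits of information per channel use.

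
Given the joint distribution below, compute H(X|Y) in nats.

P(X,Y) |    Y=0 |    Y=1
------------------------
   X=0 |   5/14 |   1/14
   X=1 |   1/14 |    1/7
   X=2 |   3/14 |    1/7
0.9790 nats

Using the chain rule: H(X|Y) = H(X,Y) - H(Y)

First, compute H(X,Y) = 1.6308 nats

Marginal P(Y) = (9/14, 5/14)
H(Y) = 0.6518 nats

H(X|Y) = H(X,Y) - H(Y) = 1.6308 - 0.6518 = 0.9790 nats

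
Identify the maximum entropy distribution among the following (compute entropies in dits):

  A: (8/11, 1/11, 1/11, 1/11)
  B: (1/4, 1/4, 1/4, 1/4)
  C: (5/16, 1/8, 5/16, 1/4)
B

For a discrete distribution over n outcomes, entropy is maximized by the uniform distribution.

Computing entropies:
H(A) = 0.3846 dits
H(B) = 0.6021 dits
H(C) = 0.5791 dits

The uniform distribution (where all probabilities equal 1/4) achieves the maximum entropy of log_10(4) = 0.6021 dits.

Distribution B has the highest entropy.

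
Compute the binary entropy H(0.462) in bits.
0.9958 bits

The binary entropy function is:
H(p) = -p log(p) - (1-p) log(1-p)

H(0.462) = -0.462 × log_2(0.462) - 0.538 × log_2(0.538)
H(0.462) = 0.9958 bits

Note: Binary entropy is maximized at p=0.5 (H=1 bit) and minimized at p=0 or p=1 (H=0).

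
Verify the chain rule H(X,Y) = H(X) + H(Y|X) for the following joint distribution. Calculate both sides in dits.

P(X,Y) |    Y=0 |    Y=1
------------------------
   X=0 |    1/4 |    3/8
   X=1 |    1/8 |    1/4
H(X,Y) = 0.5737, H(X) = 0.2873, H(Y|X) = 0.2863 (all in dits)

Chain rule: H(X,Y) = H(X) + H(Y|X)

Left side — joint entropy directly:
H(X,Y) = -Σ p(x,y) log p(x,y) = 0.5737 dits

Right side — compute H(Y|X) from the conditional distributions:
P(X) = (5/8, 3/8), so H(X) = 0.2873 dits
H(Y|X) = Σ_x P(X=x) · H(Y|X=x):
  P(Y|X=0) = (2/5, 3/5), H(Y|X=0) = 0.2923, weight P(X=0) = 5/8
  P(Y|X=1) = (1/3, 2/3), H(Y|X=1) = 0.2764, weight P(X=1) = 3/8
H(Y|X) = 0.2863 dits

H(X) + H(Y|X) = 0.2873 + 0.2863 = 0.5737 dits

Both sides equal 0.5737 dits. ✓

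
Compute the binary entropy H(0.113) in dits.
0.1532 dits

The binary entropy function is:
H(p) = -p log(p) - (1-p) log(1-p)

H(0.113) = -0.113 × log_10(0.113) - 0.887 × log_10(0.887)
H(0.113) = 0.1532 dits

Note: Binary entropy is maximized at p=0.5 (H=1 bit) and minimized at p=0 or p=1 (H=0).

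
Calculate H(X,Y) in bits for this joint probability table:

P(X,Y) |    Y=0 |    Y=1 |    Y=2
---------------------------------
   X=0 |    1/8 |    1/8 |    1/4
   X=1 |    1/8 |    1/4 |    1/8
2.5000 bits

Joint entropy is H(X,Y) = -Σ_{x,y} p(x,y) log p(x,y).

Summing over all non-zero entries:
H(X,Y) = -[1/8·log_2(1/8) + 1/8·log_2(1/8) + 1/4·log_2(1/4) + 1/8·log_2(1/8) + 1/4·log_2(1/4) + 1/8·log_2(1/8)]
H(X,Y) = 2.5000 bits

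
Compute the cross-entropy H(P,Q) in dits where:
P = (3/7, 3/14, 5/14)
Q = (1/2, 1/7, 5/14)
0.4698 dits

Cross-entropy: H(P,Q) = -Σ p(x) log q(x)

Alternatively: H(P,Q) = H(P) + D_KL(P||Q)
H(P) = 0.4608 dits
D_KL(P||Q) = 0.0090 dits

H(P,Q) = 0.4608 + 0.0090 = 0.4698 dits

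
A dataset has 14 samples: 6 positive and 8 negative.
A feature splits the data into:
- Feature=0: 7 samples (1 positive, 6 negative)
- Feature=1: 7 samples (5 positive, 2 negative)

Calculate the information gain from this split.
0.2578 bits

Information Gain = H(Y) - H(Y|Feature)

Before split:
P(positive) = 6/14 = 0.4286
H(Y) = 0.9852 bits

After split:
Feature=0: H = 0.5917 bits (weight = 7/14)
Feature=1: H = 0.8631 bits (weight = 7/14)
H(Y|Feature) = (7/14)×0.5917 + (7/14)×0.8631 = 0.7274 bits

Information Gain = 0.9852 - 0.7274 = 0.2578 bits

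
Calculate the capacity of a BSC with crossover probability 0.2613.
0.1713 bits

For a binary symmetric channel (BSC) with error probability p:
Capacity C = 1 - H(p) bits per symbol

where H(p) = -p log₂(p) - (1-p) log₂(1-p) is the binary entropy function.

H(0.2613) = 0.8287 bits
C = 1 - 0.8287 = 0.1713 bits per symbol

This means we can reliably transmit up to 0.1713 bits of information per channel use.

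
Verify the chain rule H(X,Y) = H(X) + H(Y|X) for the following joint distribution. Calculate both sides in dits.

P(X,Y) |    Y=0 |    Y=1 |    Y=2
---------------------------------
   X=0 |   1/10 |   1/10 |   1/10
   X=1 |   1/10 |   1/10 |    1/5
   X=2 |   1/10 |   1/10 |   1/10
H(X,Y) = 0.9398, H(X) = 0.4729, H(Y|X) = 0.4669 (all in dits)

Chain rule: H(X,Y) = H(X) + H(Y|X)

Left side — joint entropy directly:
H(X,Y) = -Σ p(x,y) log p(x,y) = 0.9398 dits

Right side — compute H(Y|X) from the conditional distributions:
P(X) = (3/10, 2/5, 3/10), so H(X) = 0.4729 dits
H(Y|X) = Σ_x P(X=x) · H(Y|X=x):
  P(Y|X=0) = (1/3, 1/3, 1/3), H(Y|X=0) = 0.4771, weight P(X=0) = 3/10
  P(Y|X=1) = (1/4, 1/4, 1/2), H(Y|X=1) = 0.4515, weight P(X=1) = 2/5
  P(Y|X=2) = (1/3, 1/3, 1/3), H(Y|X=2) = 0.4771, weight P(X=2) = 3/10
H(Y|X) = 0.4669 dits

H(X) + H(Y|X) = 0.4729 + 0.4669 = 0.9398 dits

Both sides equal 0.9398 dits. ✓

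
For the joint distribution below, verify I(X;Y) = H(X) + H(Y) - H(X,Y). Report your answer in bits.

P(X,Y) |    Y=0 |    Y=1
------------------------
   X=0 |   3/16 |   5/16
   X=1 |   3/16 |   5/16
I(X;Y) = 0.0000 bits

Mutual information has multiple equivalent forms:
- I(X;Y) = H(X) - H(X|Y)
- I(X;Y) = H(Y) - H(Y|X)
- I(X;Y) = H(X) + H(Y) - H(X,Y)

Computing all quantities:
H(X) = 1.0000, H(Y) = 0.9544, H(X,Y) = 1.9544
H(X|Y) = 1.0000, H(Y|X) = 0.9544

Verification:
H(X) - H(X|Y) = 1.0000 - 1.0000 = 0.0000
H(Y) - H(Y|X) = 0.9544 - 0.9544 = 0.0000
H(X) + H(Y) - H(X,Y) = 1.0000 + 0.9544 - 1.9544 = 0.0000

All forms give I(X;Y) = 0.0000 bits. ✓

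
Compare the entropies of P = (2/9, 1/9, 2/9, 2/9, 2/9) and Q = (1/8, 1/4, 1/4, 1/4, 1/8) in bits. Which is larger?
P

Computing entropies in bits:
H(P) = 2.2810
H(Q) = 2.2500

Distribution P has higher entropy.

Intuition: The distribution closer to uniform (more spread out) has higher entropy.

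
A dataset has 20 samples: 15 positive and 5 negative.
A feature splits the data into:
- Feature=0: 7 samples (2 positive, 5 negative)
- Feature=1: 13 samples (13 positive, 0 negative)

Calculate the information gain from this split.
0.5092 bits

Information Gain = H(Y) - H(Y|Feature)

Before split:
P(positive) = 15/20 = 0.7500
H(Y) = 0.8113 bits

After split:
Feature=0: H = 0.8631 bits (weight = 7/20)
Feature=1: H = 0.0000 bits (weight = 13/20)
H(Y|Feature) = (7/20)×0.8631 + (13/20)×0.0000 = 0.3021 bits

Information Gain = 0.8113 - 0.3021 = 0.5092 bits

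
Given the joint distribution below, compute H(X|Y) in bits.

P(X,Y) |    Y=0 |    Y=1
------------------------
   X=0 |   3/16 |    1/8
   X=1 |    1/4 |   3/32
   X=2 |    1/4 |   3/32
1.5721 bits

Using the chain rule: H(X|Y) = H(X,Y) - H(Y)

First, compute H(X,Y) = 2.4681 bits

Marginal P(Y) = (11/16, 5/16)
H(Y) = 0.8960 bits

H(X|Y) = H(X,Y) - H(Y) = 2.4681 - 0.8960 = 1.5721 bits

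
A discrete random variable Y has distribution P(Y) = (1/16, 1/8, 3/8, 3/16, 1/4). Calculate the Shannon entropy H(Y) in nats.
1.4615 nats

Shannon entropy is H(X) = -Σ p(x) log p(x).

For P = (1/16, 1/8, 3/8, 3/16, 1/4):
H = -1/16 × log_e(1/16) -1/8 × log_e(1/8) -3/8 × log_e(3/8) -3/16 × log_e(3/16) -1/4 × log_e(1/4)
H = 1.4615 nats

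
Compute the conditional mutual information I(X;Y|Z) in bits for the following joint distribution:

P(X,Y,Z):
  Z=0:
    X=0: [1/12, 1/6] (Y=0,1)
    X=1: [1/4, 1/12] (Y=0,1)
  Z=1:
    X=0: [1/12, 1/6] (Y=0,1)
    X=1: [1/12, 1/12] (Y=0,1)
0.0830 bits

Conditional mutual information: I(X;Y|Z) = H(X|Z) + H(Y|Z) - H(X,Y|Z)

H(Z) = 0.9799
H(X,Z) = 1.9591 → H(X|Z) = 0.9793
H(Y,Z) = 1.9591 → H(Y|Z) = 0.9793
H(X,Y,Z) = 2.8554 → H(X,Y|Z) = 1.8755

I(X;Y|Z) = 0.9793 + 0.9793 - 1.8755 = 0.0830 bits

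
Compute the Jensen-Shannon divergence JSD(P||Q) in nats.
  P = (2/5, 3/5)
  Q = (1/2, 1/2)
0.0051 nats

Jensen-Shannon divergence is:
JSD(P||Q) = 0.5 × D_KL(P||M) + 0.5 × D_KL(Q||M)
where M = 0.5 × (P + Q) is the mixture distribution.

M = 0.5 × (2/5, 3/5) + 0.5 × (1/2, 1/2) = (9/20, 11/20)

D_KL(P||M) = 0.0051 nats
D_KL(Q||M) = 0.0050 nats

JSD(P||Q) = 0.5 × 0.0051 + 0.5 × 0.0050 = 0.0051 nats

Unlike KL divergence, JSD is symmetric and bounded: 0 ≤ JSD ≤ log(2).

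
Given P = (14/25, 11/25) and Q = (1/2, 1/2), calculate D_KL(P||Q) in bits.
0.0104 bits

KL divergence: D_KL(P||Q) = Σ p(x) log(p(x)/q(x))

Computing term by term:
  x=0: 14/25 × log_2[(14/25)/(1/2)] = 14/25 × 0.1635 = 0.0916
  x=1: 11/25 × log_2[(11/25)/(1/2)] = 11/25 × -0.1844 = -0.0811

D_KL(P||Q) = 0.0104 bits

Note: KL divergence is always non-negative and equals 0 iff P = Q.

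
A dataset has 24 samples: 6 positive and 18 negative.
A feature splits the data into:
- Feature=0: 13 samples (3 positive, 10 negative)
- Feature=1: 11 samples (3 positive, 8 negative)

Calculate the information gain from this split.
0.0017 bits

Information Gain = H(Y) - H(Y|Feature)

Before split:
P(positive) = 6/24 = 0.2500
H(Y) = 0.8113 bits

After split:
Feature=0: H = 0.7793 bits (weight = 13/24)
Feature=1: H = 0.8454 bits (weight = 11/24)
H(Y|Feature) = (13/24)×0.7793 + (11/24)×0.8454 = 0.8096 bits

Information Gain = 0.8113 - 0.8096 = 0.0017 bits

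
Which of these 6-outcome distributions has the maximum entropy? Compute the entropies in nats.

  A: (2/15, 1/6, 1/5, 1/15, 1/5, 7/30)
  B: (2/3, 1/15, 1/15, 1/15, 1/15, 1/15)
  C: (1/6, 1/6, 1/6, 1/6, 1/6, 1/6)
C

For a discrete distribution over n outcomes, entropy is maximized by the uniform distribution.

Computing entropies:
H(A) = 1.7312 nats
H(B) = 1.1730 nats
H(C) = 1.7918 nats

The uniform distribution (where all probabilities equal 1/6) achieves the maximum entropy of log_e(6) = 1.7918 nats.

Distribution C has the highest entropy.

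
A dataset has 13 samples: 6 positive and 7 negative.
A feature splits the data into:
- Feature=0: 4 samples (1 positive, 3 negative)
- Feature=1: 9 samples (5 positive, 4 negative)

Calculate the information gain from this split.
0.0600 bits

Information Gain = H(Y) - H(Y|Feature)

Before split:
P(positive) = 6/13 = 0.4615
H(Y) = 0.9957 bits

After split:
Feature=0: H = 0.8113 bits (weight = 4/13)
Feature=1: H = 0.9911 bits (weight = 9/13)
H(Y|Feature) = (4/13)×0.8113 + (9/13)×0.9911 = 0.9358 bits

Information Gain = 0.9957 - 0.9358 = 0.0600 bits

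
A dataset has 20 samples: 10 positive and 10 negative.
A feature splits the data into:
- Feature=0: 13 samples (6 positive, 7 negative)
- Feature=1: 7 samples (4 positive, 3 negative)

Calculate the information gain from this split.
0.0079 bits

Information Gain = H(Y) - H(Y|Feature)

Before split:
P(positive) = 10/20 = 0.5000
H(Y) = 1.0000 bits

After split:
Feature=0: H = 0.9957 bits (weight = 13/20)
Feature=1: H = 0.9852 bits (weight = 7/20)
H(Y|Feature) = (13/20)×0.9957 + (7/20)×0.9852 = 0.9921 bits

Information Gain = 1.0000 - 0.9921 = 0.0079 bits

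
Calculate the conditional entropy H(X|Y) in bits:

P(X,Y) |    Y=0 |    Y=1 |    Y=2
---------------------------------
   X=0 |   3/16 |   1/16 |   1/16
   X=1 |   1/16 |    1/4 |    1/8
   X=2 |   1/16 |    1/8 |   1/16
1.4066 bits

Using the chain rule: H(X|Y) = H(X,Y) - H(Y)

First, compute H(X,Y) = 2.9528 bits

Marginal P(Y) = (5/16, 7/16, 1/4)
H(Y) = 1.5462 bits

H(X|Y) = H(X,Y) - H(Y) = 2.9528 - 1.5462 = 1.4066 bits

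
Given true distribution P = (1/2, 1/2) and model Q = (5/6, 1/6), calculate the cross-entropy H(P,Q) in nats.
0.9870 nats

Cross-entropy: H(P,Q) = -Σ p(x) log q(x)

Alternatively: H(P,Q) = H(P) + D_KL(P||Q)
H(P) = 0.6931 nats
D_KL(P||Q) = 0.2939 nats

H(P,Q) = 0.6931 + 0.2939 = 0.9870 nats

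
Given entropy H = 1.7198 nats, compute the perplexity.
5.5834

Perplexity is e^H (or exp(H) for natural log).

H = 1.7198 nats
Perplexity = e^1.7198 = 5.5834

Interpretation: The model's uncertainty is equivalent to choosing uniformly among 5.6 options.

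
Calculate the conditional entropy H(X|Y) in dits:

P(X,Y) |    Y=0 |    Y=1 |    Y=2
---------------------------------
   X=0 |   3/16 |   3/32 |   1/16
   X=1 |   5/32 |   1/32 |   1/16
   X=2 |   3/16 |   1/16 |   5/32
0.4566 dits

Using the chain rule: H(X|Y) = H(X,Y) - H(Y)

First, compute H(X,Y) = 0.8937 dits

Marginal P(Y) = (17/32, 3/16, 9/32)
H(Y) = 0.4372 dits

H(X|Y) = H(X,Y) - H(Y) = 0.8937 - 0.4372 = 0.4566 dits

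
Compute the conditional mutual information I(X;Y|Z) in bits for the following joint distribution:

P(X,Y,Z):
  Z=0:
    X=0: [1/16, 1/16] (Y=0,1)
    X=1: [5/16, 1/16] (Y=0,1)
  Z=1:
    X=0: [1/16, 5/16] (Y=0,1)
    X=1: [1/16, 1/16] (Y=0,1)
0.0738 bits

Conditional mutual information: I(X;Y|Z) = H(X|Z) + H(Y|Z) - H(X,Y|Z)

H(Z) = 1.0000
H(X,Z) = 1.8113 → H(X|Z) = 0.8113
H(Y,Z) = 1.8113 → H(Y|Z) = 0.8113
H(X,Y,Z) = 2.5488 → H(X,Y|Z) = 1.5488

I(X;Y|Z) = 0.8113 + 0.8113 - 1.5488 = 0.0738 bits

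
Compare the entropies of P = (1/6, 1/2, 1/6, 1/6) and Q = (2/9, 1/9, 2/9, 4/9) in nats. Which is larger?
Q

Computing entropies in nats:
H(P) = 1.2425
H(Q) = 1.2730

Distribution Q has higher entropy.

Intuition: The distribution closer to uniform (more spread out) has higher entropy.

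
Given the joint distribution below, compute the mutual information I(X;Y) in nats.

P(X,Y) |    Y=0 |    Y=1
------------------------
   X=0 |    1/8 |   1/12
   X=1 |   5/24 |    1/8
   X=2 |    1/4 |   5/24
0.0027 nats

Mutual information: I(X;Y) = H(X) + H(Y) - H(X,Y)

Marginals:
P(X) = (5/24, 1/3, 11/24), H(X) = 1.0506 nats
P(Y) = (7/12, 5/12), H(Y) = 0.6792 nats

Joint entropy: H(X,Y) = 1.7271 nats

I(X;Y) = 1.0506 + 0.6792 - 1.7271 = 0.0027 nats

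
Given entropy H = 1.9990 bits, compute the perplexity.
3.9972

Perplexity is 2^H (or exp(H) for natural log).

H = 1.9990 bits
Perplexity = 2^1.9990 = 3.9972

Interpretation: The model's uncertainty is equivalent to choosing uniformly among 4.0 options.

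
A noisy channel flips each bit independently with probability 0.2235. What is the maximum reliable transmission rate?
0.2335 bits

For a binary symmetric channel (BSC) with error probability p:
Capacity C = 1 - H(p) bits per symbol

where H(p) = -p log₂(p) - (1-p) log₂(1-p) is the binary entropy function.

H(0.2235) = 0.7665 bits
C = 1 - 0.7665 = 0.2335 bits per symbol

This means we can reliably transmit up to 0.2335 bits of information per channel use.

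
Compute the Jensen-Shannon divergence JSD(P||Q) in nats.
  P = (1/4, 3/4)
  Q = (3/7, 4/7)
0.0179 nats

Jensen-Shannon divergence is:
JSD(P||Q) = 0.5 × D_KL(P||M) + 0.5 × D_KL(Q||M)
where M = 0.5 × (P + Q) is the mixture distribution.

M = 0.5 × (1/4, 3/4) + 0.5 × (3/7, 4/7) = (0.339286, 0.660714)

D_KL(P||M) = 0.0187 nats
D_KL(Q||M) = 0.0172 nats

JSD(P||Q) = 0.5 × 0.0187 + 0.5 × 0.0172 = 0.0179 nats

Unlike KL divergence, JSD is symmetric and bounded: 0 ≤ JSD ≤ log(2).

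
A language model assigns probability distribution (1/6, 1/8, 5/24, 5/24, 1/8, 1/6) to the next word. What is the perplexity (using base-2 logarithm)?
5.8750

Perplexity is 2^H (or exp(H) for natural log).

First, H = -Σ p log p = 2.5546 bits
Perplexity = 2^2.5546 = 5.8750

Interpretation: The model's uncertainty is equivalent to choosing uniformly among 5.9 options.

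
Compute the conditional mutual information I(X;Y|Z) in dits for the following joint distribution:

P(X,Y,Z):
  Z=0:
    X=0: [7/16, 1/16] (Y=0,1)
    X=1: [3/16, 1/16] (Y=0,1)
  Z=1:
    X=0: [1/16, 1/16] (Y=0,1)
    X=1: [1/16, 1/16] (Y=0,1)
0.0039 dits

Conditional mutual information: I(X;Y|Z) = H(X|Z) + H(Y|Z) - H(X,Y|Z)

H(Z) = 0.2442
H(X,Z) = 0.5268 → H(X|Z) = 0.2826
H(Y,Z) = 0.4662 → H(Y|Z) = 0.2220
H(X,Y,Z) = 0.7449 → H(X,Y|Z) = 0.5007

I(X;Y|Z) = 0.2826 + 0.2220 - 0.5007 = 0.0039 dits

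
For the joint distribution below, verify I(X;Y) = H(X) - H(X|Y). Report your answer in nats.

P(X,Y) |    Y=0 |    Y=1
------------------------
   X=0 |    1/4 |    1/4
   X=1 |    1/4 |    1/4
I(X;Y) = 0.0000 nats

Mutual information has multiple equivalent forms:
- I(X;Y) = H(X) - H(X|Y)
- I(X;Y) = H(Y) - H(Y|X)
- I(X;Y) = H(X) + H(Y) - H(X,Y)

Computing all quantities:
H(X) = 0.6931, H(Y) = 0.6931, H(X,Y) = 1.3863
H(X|Y) = 0.6931, H(Y|X) = 0.6931

Verification:
H(X) - H(X|Y) = 0.6931 - 0.6931 = 0.0000
H(Y) - H(Y|X) = 0.6931 - 0.6931 = 0.0000
H(X) + H(Y) - H(X,Y) = 0.6931 + 0.6931 - 1.3863 = 0.0000

All forms give I(X;Y) = 0.0000 nats. ✓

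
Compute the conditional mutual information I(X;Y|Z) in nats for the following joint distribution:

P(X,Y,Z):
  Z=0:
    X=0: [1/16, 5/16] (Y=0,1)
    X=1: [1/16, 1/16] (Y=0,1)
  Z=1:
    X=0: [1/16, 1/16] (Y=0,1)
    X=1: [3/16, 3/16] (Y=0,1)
0.0256 nats

Conditional mutual information: I(X;Y|Z) = H(X|Z) + H(Y|Z) - H(X,Y|Z)

H(Z) = 0.6931
H(X,Z) = 1.2555 → H(X|Z) = 0.5623
H(Y,Z) = 1.3209 → H(Y|Z) = 0.6277
H(X,Y,Z) = 1.8577 → H(X,Y|Z) = 1.1645

I(X;Y|Z) = 0.5623 + 0.6277 - 1.1645 = 0.0256 nats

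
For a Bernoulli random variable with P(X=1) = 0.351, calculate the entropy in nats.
0.6481 nats

The binary entropy function is:
H(p) = -p log(p) - (1-p) log(1-p)

H(0.351) = -0.351 × log_e(0.351) - 0.649 × log_e(0.649)
H(0.351) = 0.6481 nats

Note: Binary entropy is maximized at p=0.5 (H=1 bit) and minimized at p=0 or p=1 (H=0).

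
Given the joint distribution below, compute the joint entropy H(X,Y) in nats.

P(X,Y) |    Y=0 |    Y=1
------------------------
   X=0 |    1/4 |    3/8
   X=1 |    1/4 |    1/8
1.3209 nats

Joint entropy is H(X,Y) = -Σ_{x,y} p(x,y) log p(x,y).

Summing over all non-zero entries:
H(X,Y) = -[1/4·log_e(1/4) + 3/8·log_e(3/8) + 1/4·log_e(1/4) + 1/8·log_e(1/8)]
H(X,Y) = 1.3209 nats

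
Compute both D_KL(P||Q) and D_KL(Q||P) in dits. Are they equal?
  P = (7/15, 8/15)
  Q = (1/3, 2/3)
D_KL(P||Q) = 0.0165, D_KL(Q||P) = 0.0159

KL divergence is not symmetric: D_KL(P||Q) ≠ D_KL(Q||P) in general.

D_KL(P||Q) = 0.0165 dits
D_KL(Q||P) = 0.0159 dits

No, they are not equal!

This asymmetry is why KL divergence is not a true distance metric.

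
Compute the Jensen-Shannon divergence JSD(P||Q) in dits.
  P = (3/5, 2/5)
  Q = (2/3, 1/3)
0.0010 dits

Jensen-Shannon divergence is:
JSD(P||Q) = 0.5 × D_KL(P||M) + 0.5 × D_KL(Q||M)
where M = 0.5 × (P + Q) is the mixture distribution.

M = 0.5 × (3/5, 2/5) + 0.5 × (2/3, 1/3) = (19/30, 11/30)

D_KL(P||M) = 0.0010 dits
D_KL(Q||M) = 0.0011 dits

JSD(P||Q) = 0.5 × 0.0010 + 0.5 × 0.0011 = 0.0010 dits

Unlike KL divergence, JSD is symmetric and bounded: 0 ≤ JSD ≤ log(2).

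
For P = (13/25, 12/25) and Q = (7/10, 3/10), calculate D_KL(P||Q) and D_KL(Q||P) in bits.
D_KL(P||Q) = 0.1025, D_KL(Q||P) = 0.0968

KL divergence is not symmetric: D_KL(P||Q) ≠ D_KL(Q||P) in general.

D_KL(P||Q) = 0.1025 bits
D_KL(Q||P) = 0.0968 bits

No, they are not equal!

This asymmetry is why KL divergence is not a true distance metric.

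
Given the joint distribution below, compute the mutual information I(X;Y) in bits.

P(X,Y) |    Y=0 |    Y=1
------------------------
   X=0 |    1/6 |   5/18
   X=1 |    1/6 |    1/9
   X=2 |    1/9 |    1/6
0.0275 bits

Mutual information: I(X;Y) = H(X) + H(Y) - H(X,Y)

Marginals:
P(X) = (4/9, 5/18, 5/18), H(X) = 1.5466 bits
P(Y) = (4/9, 5/9), H(Y) = 0.9911 bits

Joint entropy: H(X,Y) = 2.5102 bits

I(X;Y) = 1.5466 + 0.9911 - 2.5102 = 0.0275 bits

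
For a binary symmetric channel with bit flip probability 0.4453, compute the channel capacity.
0.0087 bits

For a binary symmetric channel (BSC) with error probability p:
Capacity C = 1 - H(p) bits per symbol

where H(p) = -p log₂(p) - (1-p) log₂(1-p) is the binary entropy function.

H(0.4453) = 0.9913 bits
C = 1 - 0.9913 = 0.0087 bits per symbol

This means we can reliably transmit up to 0.0087 bits of information per channel use.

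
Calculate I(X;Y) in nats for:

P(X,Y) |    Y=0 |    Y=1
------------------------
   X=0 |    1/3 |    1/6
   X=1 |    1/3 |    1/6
0.0000 nats

Mutual information: I(X;Y) = H(X) + H(Y) - H(X,Y)

Marginals:
P(X) = (1/2, 1/2), H(X) = 0.6931 nats
P(Y) = (2/3, 1/3), H(Y) = 0.6365 nats

Joint entropy: H(X,Y) = 1.3297 nats

I(X;Y) = 0.6931 + 0.6365 - 1.3297 = 0.0000 nats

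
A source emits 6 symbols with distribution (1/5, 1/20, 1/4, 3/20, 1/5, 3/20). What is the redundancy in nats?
0.0825 nats

Redundancy measures how far a source is from maximum entropy:
R = H_max - H(X)

Maximum entropy for 6 symbols: H_max = log_e(6) = 1.7918 nats
Actual entropy: H(X) = 1.7093 nats
Redundancy: R = 1.7918 - 1.7093 = 0.0825 nats

This redundancy represents potential for compression: the source could be compressed by 0.0825 nats per symbol.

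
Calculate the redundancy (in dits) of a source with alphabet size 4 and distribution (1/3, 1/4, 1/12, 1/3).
0.0435 dits

Redundancy measures how far a source is from maximum entropy:
R = H_max - H(X)

Maximum entropy for 4 symbols: H_max = log_10(4) = 0.6021 dits
Actual entropy: H(X) = 0.5585 dits
Redundancy: R = 0.6021 - 0.5585 = 0.0435 dits

This redundancy represents potential for compression: the source could be compressed by 0.0435 dits per symbol.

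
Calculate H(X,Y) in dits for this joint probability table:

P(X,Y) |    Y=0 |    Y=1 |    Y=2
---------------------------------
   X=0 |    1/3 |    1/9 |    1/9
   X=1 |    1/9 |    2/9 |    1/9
0.7283 dits

Joint entropy is H(X,Y) = -Σ_{x,y} p(x,y) log p(x,y).

Summing over all non-zero entries:
H(X,Y) = -[1/3·log_10(1/3) + 1/9·log_10(1/9) + 1/9·log_10(1/9) + 1/9·log_10(1/9) + 2/9·log_10(2/9) + 1/9·log_10(1/9)]
H(X,Y) = 0.7283 dits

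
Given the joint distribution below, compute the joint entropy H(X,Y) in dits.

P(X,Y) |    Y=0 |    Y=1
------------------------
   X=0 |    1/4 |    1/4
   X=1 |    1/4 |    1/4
0.6021 dits

Joint entropy is H(X,Y) = -Σ_{x,y} p(x,y) log p(x,y).

Summing over all non-zero entries:
H(X,Y) = -[1/4·log_10(1/4) + 1/4·log_10(1/4) + 1/4·log_10(1/4) + 1/4·log_10(1/4)]
H(X,Y) = 0.6021 dits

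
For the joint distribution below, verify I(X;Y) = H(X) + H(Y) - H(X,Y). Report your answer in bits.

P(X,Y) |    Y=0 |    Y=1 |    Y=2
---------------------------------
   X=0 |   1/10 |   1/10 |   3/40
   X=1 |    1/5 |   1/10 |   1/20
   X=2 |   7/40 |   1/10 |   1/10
I(X;Y) = 0.0266 bits

Mutual information has multiple equivalent forms:
- I(X;Y) = H(X) - H(X|Y)
- I(X;Y) = H(Y) - H(Y|X)
- I(X;Y) = H(X) + H(Y) - H(X,Y)

Computing all quantities:
H(X) = 1.5729, H(Y) = 1.5154, H(X,Y) = 3.0618
H(X|Y) = 1.5463, H(Y|X) = 1.4888

Verification:
H(X) - H(X|Y) = 1.5729 - 1.5463 = 0.0266
H(Y) - H(Y|X) = 1.5154 - 1.4888 = 0.0266
H(X) + H(Y) - H(X,Y) = 1.5729 + 1.5154 - 3.0618 = 0.0266

All forms give I(X;Y) = 0.0266 bits. ✓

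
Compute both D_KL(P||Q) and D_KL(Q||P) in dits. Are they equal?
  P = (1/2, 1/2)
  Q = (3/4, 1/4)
D_KL(P||Q) = 0.0625, D_KL(Q||P) = 0.0568

KL divergence is not symmetric: D_KL(P||Q) ≠ D_KL(Q||P) in general.

D_KL(P||Q) = 0.0625 dits
D_KL(Q||P) = 0.0568 dits

No, they are not equal!

This asymmetry is why KL divergence is not a true distance metric.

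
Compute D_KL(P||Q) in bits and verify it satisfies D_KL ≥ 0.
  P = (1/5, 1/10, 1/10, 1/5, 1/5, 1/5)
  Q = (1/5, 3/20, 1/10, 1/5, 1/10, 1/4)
0.0771 bits

KL divergence satisfies the Gibbs inequality: D_KL(P||Q) ≥ 0 for all distributions P, Q.

D_KL(P||Q) = Σ p(x) log(p(x)/q(x))
Term by term:
  x=0: 1/5 × log_2[(1/5)/(1/5)] = 0.0000
  x=1: 1/10 × log_2[(1/10)/(3/20)] = -0.0585
  x=2: 1/10 × log_2[(1/10)/(1/10)] = 0.0000
  x=3: 1/5 × log_2[(1/5)/(1/5)] = 0.0000
  x=4: 1/5 × log_2[(1/5)/(1/10)] = 0.2000
  x=5: 1/5 × log_2[(1/5)/(1/4)] = -0.0644
D_KL(P||Q) = 0.0771 bits

D_KL(P||Q) = 0.0771 ≥ 0 ✓

This non-negativity is a fundamental property: relative entropy cannot be negative because it measures how different Q is from P.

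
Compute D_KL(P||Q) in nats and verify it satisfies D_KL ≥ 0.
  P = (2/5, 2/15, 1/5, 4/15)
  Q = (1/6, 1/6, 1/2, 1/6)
0.2625 nats

KL divergence satisfies the Gibbs inequality: D_KL(P||Q) ≥ 0 for all distributions P, Q.

D_KL(P||Q) = Σ p(x) log(p(x)/q(x))
Term by term:
  x=0: 2/5 × log_e[(2/5)/(1/6)] = 0.3502
  x=1: 2/15 × log_e[(2/15)/(1/6)] = -0.0298
  x=2: 1/5 × log_e[(1/5)/(1/2)] = -0.1833
  x=3: 4/15 × log_e[(4/15)/(1/6)] = 0.1253
D_KL(P||Q) = 0.2625 nats

D_KL(P||Q) = 0.2625 ≥ 0 ✓

This non-negativity is a fundamental property: relative entropy cannot be negative because it measures how different Q is from P.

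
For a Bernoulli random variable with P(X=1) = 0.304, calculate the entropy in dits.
0.2668 dits

The binary entropy function is:
H(p) = -p log(p) - (1-p) log(1-p)

H(0.304) = -0.304 × log_10(0.304) - 0.696 × log_10(0.696)
H(0.304) = 0.2668 dits

Note: Binary entropy is maximized at p=0.5 (H=1 bit) and minimized at p=0 or p=1 (H=0).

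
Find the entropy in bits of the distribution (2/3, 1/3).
0.9183 bits

Shannon entropy is H(X) = -Σ p(x) log p(x).

For P = (2/3, 1/3):
H = -2/3 × log_2(2/3) -1/3 × log_2(1/3)
H = 0.9183 bits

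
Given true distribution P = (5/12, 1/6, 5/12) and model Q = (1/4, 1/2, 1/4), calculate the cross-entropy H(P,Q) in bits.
1.8333 bits

Cross-entropy: H(P,Q) = -Σ p(x) log q(x)

Alternatively: H(P,Q) = H(P) + D_KL(P||Q)
H(P) = 1.4834 bits
D_KL(P||Q) = 0.3500 bits

H(P,Q) = 1.4834 + 0.3500 = 1.8333 bits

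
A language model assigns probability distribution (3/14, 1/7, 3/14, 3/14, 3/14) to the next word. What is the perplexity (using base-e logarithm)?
4.9450

Perplexity is e^H (or exp(H) for natural log).

First, H = -Σ p log p = 1.5984 nats
Perplexity = e^1.5984 = 4.9450

Interpretation: The model's uncertainty is equivalent to choosing uniformly among 4.9 options.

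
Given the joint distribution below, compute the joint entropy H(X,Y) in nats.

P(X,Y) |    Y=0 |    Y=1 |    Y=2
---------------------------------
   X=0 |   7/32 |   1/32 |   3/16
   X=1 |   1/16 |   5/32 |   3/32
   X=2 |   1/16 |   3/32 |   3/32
2.0570 nats

Joint entropy is H(X,Y) = -Σ_{x,y} p(x,y) log p(x,y).

Summing over all non-zero entries:
H(X,Y) = -[7/32·log_e(7/32) + 1/32·log_e(1/32) + 3/16·log_e(3/16) + 1/16·log_e(1/16) + 5/32·log_e(5/32) + 3/32·log_e(3/32) + 1/16·log_e(1/16) + 3/32·log_e(3/32) + 3/32·log_e(3/32)]
H(X,Y) = 2.0570 nats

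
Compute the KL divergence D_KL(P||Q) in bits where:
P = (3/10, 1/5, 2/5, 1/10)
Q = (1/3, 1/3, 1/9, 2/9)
0.4310 bits

KL divergence: D_KL(P||Q) = Σ p(x) log(p(x)/q(x))

Computing term by term:
  x=0: 3/10 × log_2[(3/10)/(1/3)] = 3/10 × -0.1520 = -0.0456
  x=1: 1/5 × log_2[(1/5)/(1/3)] = 1/5 × -0.7370 = -0.1474
  x=2: 2/5 × log_2[(2/5)/(1/9)] = 2/5 × 1.8480 = 0.7392
  x=3: 1/10 × log_2[(1/10)/(2/9)] = 1/10 × -1.1520 = -0.1152

D_KL(P||Q) = 0.4310 bits

Note: KL divergence is always non-negative and equals 0 iff P = Q.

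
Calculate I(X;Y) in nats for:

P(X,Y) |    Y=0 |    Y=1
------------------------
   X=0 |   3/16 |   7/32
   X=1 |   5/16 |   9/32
0.0020 nats

Mutual information: I(X;Y) = H(X) + H(Y) - H(X,Y)

Marginals:
P(X) = (13/32, 19/32), H(X) = 0.6755 nats
P(Y) = (1/2, 1/2), H(Y) = 0.6931 nats

Joint entropy: H(X,Y) = 1.3666 nats

I(X;Y) = 0.6755 + 0.6931 - 1.3666 = 0.0020 nats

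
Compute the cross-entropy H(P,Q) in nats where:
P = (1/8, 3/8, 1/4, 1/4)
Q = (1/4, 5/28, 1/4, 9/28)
1.4496 nats

Cross-entropy: H(P,Q) = -Σ p(x) log q(x)

Alternatively: H(P,Q) = H(P) + D_KL(P||Q)
H(P) = 1.3209 nats
D_KL(P||Q) = 0.1288 nats

H(P,Q) = 1.3209 + 0.1288 = 1.4496 nats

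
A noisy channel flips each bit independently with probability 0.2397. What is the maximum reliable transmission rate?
0.2055 bits

For a binary symmetric channel (BSC) with error probability p:
Capacity C = 1 - H(p) bits per symbol

where H(p) = -p log₂(p) - (1-p) log₂(1-p) is the binary entropy function.

H(0.2397) = 0.7945 bits
C = 1 - 0.7945 = 0.2055 bits per symbol

This means we can reliably transmit up to 0.2055 bits of information per channel use.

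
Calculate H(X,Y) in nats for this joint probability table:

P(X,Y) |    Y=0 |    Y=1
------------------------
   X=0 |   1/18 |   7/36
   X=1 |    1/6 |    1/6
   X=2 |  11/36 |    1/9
1.6827 nats

Joint entropy is H(X,Y) = -Σ_{x,y} p(x,y) log p(x,y).

Summing over all non-zero entries:
H(X,Y) = -[1/18·log_e(1/18) + 7/36·log_e(7/36) + 1/6·log_e(1/6) + 1/6·log_e(1/6) + 11/36·log_e(11/36) + 1/9·log_e(1/9)]
H(X,Y) = 1.6827 nats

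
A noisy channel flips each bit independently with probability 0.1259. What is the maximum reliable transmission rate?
0.4539 bits

For a binary symmetric channel (BSC) with error probability p:
Capacity C = 1 - H(p) bits per symbol

where H(p) = -p log₂(p) - (1-p) log₂(1-p) is the binary entropy function.

H(0.1259) = 0.5461 bits
C = 1 - 0.5461 = 0.4539 bits per symbol

This means we can reliably transmit up to 0.4539 bits of information per channel use.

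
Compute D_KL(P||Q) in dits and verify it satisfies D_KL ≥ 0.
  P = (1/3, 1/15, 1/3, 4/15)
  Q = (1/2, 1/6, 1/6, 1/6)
0.0695 dits

KL divergence satisfies the Gibbs inequality: D_KL(P||Q) ≥ 0 for all distributions P, Q.

D_KL(P||Q) = Σ p(x) log(p(x)/q(x))
Term by term:
  x=0: 1/3 × log_10[(1/3)/(1/2)] = -0.0587
  x=1: 1/15 × log_10[(1/15)/(1/6)] = -0.0265
  x=2: 1/3 × log_10[(1/3)/(1/6)] = 0.1003
  x=3: 4/15 × log_10[(4/15)/(1/6)] = 0.0544
D_KL(P||Q) = 0.0695 dits

D_KL(P||Q) = 0.0695 ≥ 0 ✓

This non-negativity is a fundamental property: relative entropy cannot be negative because it measures how different Q is from P.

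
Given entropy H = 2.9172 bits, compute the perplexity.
7.5538

Perplexity is 2^H (or exp(H) for natural log).

H = 2.9172 bits
Perplexity = 2^2.9172 = 7.5538

Interpretation: The model's uncertainty is equivalent to choosing uniformly among 7.6 options.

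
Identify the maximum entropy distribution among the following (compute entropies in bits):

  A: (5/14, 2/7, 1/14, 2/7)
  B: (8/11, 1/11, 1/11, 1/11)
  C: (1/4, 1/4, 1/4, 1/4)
C

For a discrete distribution over n outcomes, entropy is maximized by the uniform distribution.

Computing entropies:
H(A) = 1.8352 bits
H(B) = 1.2776 bits
H(C) = 2.0000 bits

The uniform distribution (where all probabilities equal 1/4) achieves the maximum entropy of log_2(4) = 2.0000 bits.

Distribution C has the highest entropy.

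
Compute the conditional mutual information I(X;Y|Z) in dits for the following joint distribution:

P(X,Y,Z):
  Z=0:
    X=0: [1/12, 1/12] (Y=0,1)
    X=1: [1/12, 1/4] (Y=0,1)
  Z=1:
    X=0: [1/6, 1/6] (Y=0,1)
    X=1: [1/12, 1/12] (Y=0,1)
0.0066 dits

Conditional mutual information: I(X;Y|Z) = H(X|Z) + H(Y|Z) - H(X,Y|Z)

H(Z) = 0.3010
H(X,Z) = 0.5775 → H(X|Z) = 0.2764
H(Y,Z) = 0.5898 → H(Y|Z) = 0.2887
H(X,Y,Z) = 0.8596 → H(X,Y|Z) = 0.5585

I(X;Y|Z) = 0.2764 + 0.2887 - 0.5585 = 0.0066 dits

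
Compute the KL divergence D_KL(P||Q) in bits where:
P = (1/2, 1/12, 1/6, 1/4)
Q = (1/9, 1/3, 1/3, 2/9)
0.7941 bits

KL divergence: D_KL(P||Q) = Σ p(x) log(p(x)/q(x))

Computing term by term:
  x=0: 1/2 × log_2[(1/2)/(1/9)] = 1/2 × 2.1699 = 1.0850
  x=1: 1/12 × log_2[(1/12)/(1/3)] = 1/12 × -2.0000 = -0.1667
  x=2: 1/6 × log_2[(1/6)/(1/3)] = 1/6 × -1.0000 = -0.1667
  x=3: 1/4 × log_2[(1/4)/(2/9)] = 1/4 × 0.1699 = 0.0425

D_KL(P||Q) = 0.7941 bits

Note: KL divergence is always non-negative and equals 0 iff P = Q.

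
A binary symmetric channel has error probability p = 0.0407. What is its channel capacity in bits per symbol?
0.7545 bits

For a binary symmetric channel (BSC) with error probability p:
Capacity C = 1 - H(p) bits per symbol

where H(p) = -p log₂(p) - (1-p) log₂(1-p) is the binary entropy function.

H(0.0407) = 0.2455 bits
C = 1 - 0.2455 = 0.7545 bits per symbol

This means we can reliably transmit up to 0.7545 bits of information per channel use.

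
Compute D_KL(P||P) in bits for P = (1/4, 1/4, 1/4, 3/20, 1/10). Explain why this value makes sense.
0.0000 bits

KL divergence satisfies the Gibbs inequality: D_KL(P||Q) ≥ 0 for all distributions P, Q.

D_KL(P||Q) = Σ p(x) log(p(x)/q(x))
Each term is p(x) × log_2(p(x)/p(x)) = p(x) × log_2(1) = 0, so the sum is 0.
D_KL(P||Q) = 0.0000 bits

When P = Q, the KL divergence is exactly 0, as there is no 'divergence' between identical distributions.

This non-negativity is a fundamental property: relative entropy cannot be negative because it measures how different Q is from P.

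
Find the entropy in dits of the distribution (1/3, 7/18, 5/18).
0.4731 dits

Shannon entropy is H(X) = -Σ p(x) log p(x).

For P = (1/3, 7/18, 5/18):
H = -1/3 × log_10(1/3) -7/18 × log_10(7/18) -5/18 × log_10(5/18)
H = 0.4731 dits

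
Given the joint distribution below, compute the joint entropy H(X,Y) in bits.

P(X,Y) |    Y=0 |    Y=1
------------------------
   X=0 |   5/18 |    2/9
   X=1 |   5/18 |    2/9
1.9911 bits

Joint entropy is H(X,Y) = -Σ_{x,y} p(x,y) log p(x,y).

Summing over all non-zero entries:
H(X,Y) = -[5/18·log_2(5/18) + 2/9·log_2(2/9) + 5/18·log_2(5/18) + 2/9·log_2(2/9)]
H(X,Y) = 1.9911 bits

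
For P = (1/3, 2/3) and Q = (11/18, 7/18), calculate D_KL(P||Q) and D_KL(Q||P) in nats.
D_KL(P||Q) = 0.1573, D_KL(Q||P) = 0.1608

KL divergence is not symmetric: D_KL(P||Q) ≠ D_KL(Q||P) in general.

D_KL(P||Q) = 0.1573 nats
D_KL(Q||P) = 0.1608 nats

No, they are not equal!

This asymmetry is why KL divergence is not a true distance metric.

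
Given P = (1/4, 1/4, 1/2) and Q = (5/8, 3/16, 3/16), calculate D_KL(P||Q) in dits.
0.1447 dits

KL divergence: D_KL(P||Q) = Σ p(x) log(p(x)/q(x))

Computing term by term:
  x=0: 1/4 × log_10[(1/4)/(5/8)] = 1/4 × -0.3979 = -0.0995
  x=1: 1/4 × log_10[(1/4)/(3/16)] = 1/4 × 0.1249 = 0.0312
  x=2: 1/2 × log_10[(1/2)/(3/16)] = 1/2 × 0.4260 = 0.2130

D_KL(P||Q) = 0.1447 dits

Note: KL divergence is always non-negative and equals 0 iff P = Q.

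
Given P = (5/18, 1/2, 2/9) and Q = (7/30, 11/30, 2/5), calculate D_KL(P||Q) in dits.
0.0317 dits

KL divergence: D_KL(P||Q) = Σ p(x) log(p(x)/q(x))

Computing term by term:
  x=0: 5/18 × log_10[(5/18)/(7/30)] = 5/18 × 0.0757 = 0.0210
  x=1: 1/2 × log_10[(1/2)/(11/30)] = 1/2 × 0.1347 = 0.0673
  x=2: 2/9 × log_10[(2/9)/(2/5)] = 2/9 × -0.2553 = -0.0567

D_KL(P||Q) = 0.0317 dits

Note: KL divergence is always non-negative and equals 0 iff P = Q.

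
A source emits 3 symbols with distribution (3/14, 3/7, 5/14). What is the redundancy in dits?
0.0164 dits

Redundancy measures how far a source is from maximum entropy:
R = H_max - H(X)

Maximum entropy for 3 symbols: H_max = log_10(3) = 0.4771 dits
Actual entropy: H(X) = 0.4608 dits
Redundancy: R = 0.4771 - 0.4608 = 0.0164 dits

This redundancy represents potential for compression: the source could be compressed by 0.0164 dits per symbol.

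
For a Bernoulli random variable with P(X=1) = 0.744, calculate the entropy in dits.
0.2470 dits

The binary entropy function is:
H(p) = -p log(p) - (1-p) log(1-p)

H(0.744) = -0.744 × log_10(0.744) - 0.256 × log_10(0.256)
H(0.744) = 0.2470 dits

Note: Binary entropy is maximized at p=0.5 (H=1 bit) and minimized at p=0 or p=1 (H=0).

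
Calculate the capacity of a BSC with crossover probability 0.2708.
0.1574 bits

For a binary symmetric channel (BSC) with error probability p:
Capacity C = 1 - H(p) bits per symbol

where H(p) = -p log₂(p) - (1-p) log₂(1-p) is the binary entropy function.

H(0.2708) = 0.8426 bits
C = 1 - 0.8426 = 0.1574 bits per symbol

This means we can reliably transmit up to 0.1574 bits of information per channel use.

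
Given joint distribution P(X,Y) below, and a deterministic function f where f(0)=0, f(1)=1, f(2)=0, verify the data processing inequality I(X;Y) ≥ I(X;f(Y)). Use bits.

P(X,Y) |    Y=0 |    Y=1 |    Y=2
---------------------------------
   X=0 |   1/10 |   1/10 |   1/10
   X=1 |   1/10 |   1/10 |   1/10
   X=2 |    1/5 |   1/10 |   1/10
I(X;Y) = 0.0200, I(X;f(Y)) = 0.0058, inequality holds: 0.0200 ≥ 0.0058

Data Processing Inequality: For any Markov chain X → Y → Z, we have I(X;Y) ≥ I(X;Z).

Here Z = f(Y) is a deterministic function of Y, forming X → Y → Z.

Original I(X;Y) = 0.0200 bits

After applying f:
P(X,Z) where Z=f(Y):
- P(X,Z=0) = P(X,Y=0) + P(X,Y=2)
- P(X,Z=1) = P(X,Y=1)

I(X;Z) = I(X;f(Y)) = 0.0058 bits

Verification: 0.0200 ≥ 0.0058 ✓

Information cannot be created by processing; the function f can only lose information about X.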